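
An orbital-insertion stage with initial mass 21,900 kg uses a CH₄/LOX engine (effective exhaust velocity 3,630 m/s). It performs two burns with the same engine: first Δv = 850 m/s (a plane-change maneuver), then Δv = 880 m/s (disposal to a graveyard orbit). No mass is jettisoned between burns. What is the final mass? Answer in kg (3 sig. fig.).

final mass ≈ 13600 kg

After the first burn: m = 21900 × exp(−850/3630.0) = 21900 × 0.79124 = 17,328.2 kg.
After the second burn: m = 17,328.2 × exp(−880/3630.0) = 17,328.2 × 0.78472 = 13,597.8 kg.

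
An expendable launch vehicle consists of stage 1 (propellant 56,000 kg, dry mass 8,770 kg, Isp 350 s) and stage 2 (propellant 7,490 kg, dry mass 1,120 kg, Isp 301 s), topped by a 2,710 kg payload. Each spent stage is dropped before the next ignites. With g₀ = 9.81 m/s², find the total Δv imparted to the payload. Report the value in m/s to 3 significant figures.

Δv ≈ 7770 m/s

Ignition mass of stage 1 = 56,000+8,770 + 7,490+1,120 + 2,710 = 76,090 kg.
Stage 1: m₀ = 76,090 kg, m_f = 76,090 − 56,000 = 20,090 kg; Δv = 350×9.81×ln(3.787) = 3433.5×1.3317 ≈ 4572 m/s.
Stage 2: m₀ = 11,320 kg, m_f = 11,320 − 7,490 = 3,830 kg; Δv = 301×9.81×ln(2.956) = 2952.8×1.0837 ≈ 3200 m/s.
Total Δv = 4572 + 3200 = 7772 m/s.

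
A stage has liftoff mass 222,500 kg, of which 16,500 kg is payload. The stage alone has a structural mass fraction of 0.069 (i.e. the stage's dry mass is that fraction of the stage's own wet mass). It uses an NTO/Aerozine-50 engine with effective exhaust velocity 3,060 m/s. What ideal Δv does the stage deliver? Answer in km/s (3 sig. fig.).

Stage wet mass = m₀ − payload = 222,500 − 16,500 = 206,000 kg.
Stage dry mass = ε × stage wet mass = 0.069 × 206,000 = 14,214 kg.
Burnout mass m_f = stage dry + payload = 14,214 + 16,500 = 30,714 kg.
Δv = v_e · ln(222,500/30,714) = 3060.0 × ln(7.244) = 3060.0 × 1.9802 ≈ 6059 m/s.

Δv ≈ 6.06 km/s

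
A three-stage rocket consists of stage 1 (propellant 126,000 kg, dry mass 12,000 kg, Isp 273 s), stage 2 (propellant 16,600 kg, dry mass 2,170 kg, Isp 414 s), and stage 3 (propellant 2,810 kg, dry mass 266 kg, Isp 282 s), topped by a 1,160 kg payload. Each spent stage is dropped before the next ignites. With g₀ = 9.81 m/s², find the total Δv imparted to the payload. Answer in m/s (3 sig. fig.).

Δv ≈ 12300 m/s

Ignition mass of stage 1 = 126,000+12,000 + 16,600+2,170 + 2,810+266 + 1,160 = 161,006 kg.
Stage 1: m₀ = 161,006 kg, m_f = 161,006 − 126,000 = 35,006 kg; Δv = 273×9.81×ln(4.599) = 2678.1×1.5259 ≈ 4087 m/s.
Stage 2: m₀ = 23,006 kg, m_f = 23,006 − 16,600 = 6,406 kg; Δv = 414×9.81×ln(3.591) = 4061.3×1.2785 ≈ 5193 m/s.
Stage 3: m₀ = 4,236 kg, m_f = 4,236 − 2,810 = 1,426 kg; Δv = 282×9.81×ln(2.971) = 2766.4×1.0887 ≈ 3012 m/s.
Total Δv = 4087 + 5193 + 3012 = 12292 m/s.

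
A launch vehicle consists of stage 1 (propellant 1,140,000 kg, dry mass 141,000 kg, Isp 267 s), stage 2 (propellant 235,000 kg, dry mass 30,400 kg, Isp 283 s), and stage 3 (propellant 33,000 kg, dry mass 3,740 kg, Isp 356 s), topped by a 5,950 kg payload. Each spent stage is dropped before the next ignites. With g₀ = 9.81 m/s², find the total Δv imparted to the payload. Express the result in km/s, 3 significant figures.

Δv ≈ 12.5 km/s

Ignition mass of stage 1 = 1,140,000+141,000 + 235,000+30,400 + 33,000+3,740 + 5,950 = 1,589,090 kg.
Stage 1: m₀ = 1,589,090 kg, m_f = 1,589,090 − 1,140,000 = 449,090 kg; Δv = 267×9.81×ln(3.538) = 2619.3×1.2637 ≈ 3310 m/s.
Stage 2: m₀ = 308,090 kg, m_f = 308,090 − 235,000 = 73,090 kg; Δv = 283×9.81×ln(4.215) = 2776.2×1.4387 ≈ 3994 m/s.
Stage 3: m₀ = 42,690 kg, m_f = 42,690 − 33,000 = 9,690 kg; Δv = 356×9.81×ln(4.406) = 3492.4×1.4829 ≈ 5179 m/s.
Total Δv = 3310 + 3994 + 5179 = 12483 m/s.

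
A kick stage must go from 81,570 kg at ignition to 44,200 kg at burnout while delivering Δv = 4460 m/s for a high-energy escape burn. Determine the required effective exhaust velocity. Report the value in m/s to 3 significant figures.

v_e ≈ 7280 m/s

ln(m₀/m_f) = ln(81570/44200) = ln(1.845) = 0.6127.
By the Tsiolkovsky rocket equation, v_e = Δv / ln(m₀/m_f) = 4460 / 0.6127 = 7278.8 m/s.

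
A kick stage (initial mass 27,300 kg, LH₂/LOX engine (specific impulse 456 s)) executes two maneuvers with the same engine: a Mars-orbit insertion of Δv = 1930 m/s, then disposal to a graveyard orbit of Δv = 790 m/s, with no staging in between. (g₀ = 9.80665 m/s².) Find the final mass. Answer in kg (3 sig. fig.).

v_e = Isp · g₀ = 456 × 9.80665 = 4471.8 m/s.
After the first burn: m = 27300 × exp(−1930/4471.8) = 27300 × 0.64948 = 17,730.8 kg.
After the second burn: m = 17,730.8 × exp(−790/4471.8) = 17,730.8 × 0.83806 = 14,859.5 kg.

final mass ≈ 14900 kg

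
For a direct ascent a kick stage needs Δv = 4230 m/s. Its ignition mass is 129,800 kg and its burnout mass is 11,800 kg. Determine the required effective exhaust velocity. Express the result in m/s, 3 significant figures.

ln(m₀/m_f) = ln(129800/11800) = ln(11) = 2.3979.
Rocket equation: v_e = Δv / ln(m₀/m_f) = 4230 / 2.3979 = 1764.0 m/s.

v_e ≈ 1760 m/s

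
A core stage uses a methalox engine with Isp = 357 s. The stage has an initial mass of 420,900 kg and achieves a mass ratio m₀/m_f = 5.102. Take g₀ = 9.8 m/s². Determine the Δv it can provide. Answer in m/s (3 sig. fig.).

Δv ≈ 5700 m/s

v_e = Isp · g₀ = 357 × 9.8 = 3498.6 m/s.
From the ideal rocket equation, Δv = v_e · ln(5.102) = 3498.6 × 1.6296 ≈ 5701.4 m/s.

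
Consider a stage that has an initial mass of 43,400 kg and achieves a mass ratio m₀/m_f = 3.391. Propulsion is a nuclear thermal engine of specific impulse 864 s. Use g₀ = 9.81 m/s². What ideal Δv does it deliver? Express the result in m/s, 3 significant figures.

Δv ≈ 10400 m/s

v_e = Isp · g₀ = 864 × 9.81 = 8475.8 m/s.
Using Δv = v_e ln(m₀/m_f): Δv = v_e · ln(3.391) = 8475.8 × 1.2211 ≈ 10350.1 m/s.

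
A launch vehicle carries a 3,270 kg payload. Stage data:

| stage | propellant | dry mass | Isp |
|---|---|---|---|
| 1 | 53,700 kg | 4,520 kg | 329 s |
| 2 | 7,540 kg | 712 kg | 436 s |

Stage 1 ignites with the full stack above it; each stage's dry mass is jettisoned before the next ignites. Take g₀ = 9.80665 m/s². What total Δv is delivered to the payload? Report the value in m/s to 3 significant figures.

Δv ≈ 9280 m/s

Ignition mass of stage 1 = 53,700+4,520 + 7,540+712 + 3,270 = 69,742 kg.
Stage 1: m₀ = 69,742 kg, m_f = 69,742 − 53,700 = 16,042 kg; Δv = 329×9.80665×ln(4.347) = 3226.4×1.4696 ≈ 4741 m/s.
Stage 2: m₀ = 11,522 kg, m_f = 11,522 − 7,540 = 3,982 kg; Δv = 436×9.80665×ln(2.894) = 4275.7×1.0625 ≈ 4543 m/s.
Total Δv = 4741 + 4543 = 9284 m/s.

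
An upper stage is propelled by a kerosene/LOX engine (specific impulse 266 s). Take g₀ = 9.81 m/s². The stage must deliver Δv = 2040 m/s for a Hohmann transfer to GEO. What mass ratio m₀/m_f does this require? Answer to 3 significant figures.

v_e = Isp · g₀ = 266 × 9.81 = 2609.5 m/s.
Rocket equation: m₀/m_f = exp(Δv / v_e) = exp(2040 / 2609.5) = exp(0.7818) = 2.1853.

mass ratio ≈ 2.19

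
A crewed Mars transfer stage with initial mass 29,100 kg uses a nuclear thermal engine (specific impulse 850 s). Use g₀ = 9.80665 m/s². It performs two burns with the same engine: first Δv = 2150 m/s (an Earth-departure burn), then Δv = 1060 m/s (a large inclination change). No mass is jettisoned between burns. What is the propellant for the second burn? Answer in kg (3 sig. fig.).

propellant for the second burn ≈ 2680 kg

v_e = Isp · g₀ = 850 × 9.80665 = 8335.7 m/s.
After the first burn: m = 29100 × exp(−2150/8335.7) = 29100 × 0.77265 = 22,484.1 kg.
After the second burn: m = 22,484.1 × exp(−1060/8335.7) = 22,484.1 × 0.88059 = 19,799.3 kg.
Second-burn propellant = 22,484.1 − 19,799.3 = 2,684.8 kg.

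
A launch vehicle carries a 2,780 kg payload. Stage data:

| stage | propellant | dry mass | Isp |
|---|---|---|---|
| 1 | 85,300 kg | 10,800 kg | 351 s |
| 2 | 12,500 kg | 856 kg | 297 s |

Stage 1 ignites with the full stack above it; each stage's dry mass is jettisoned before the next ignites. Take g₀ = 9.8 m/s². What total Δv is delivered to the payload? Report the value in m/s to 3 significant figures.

Ignition mass of stage 1 = 85,300+10,800 + 12,500+856 + 2,780 = 112,236 kg.
Stage 1: m₀ = 112,236 kg, m_f = 112,236 − 85,300 = 26,936 kg; Δv = 351×9.8×ln(4.167) = 3439.8×1.4271 ≈ 4909 m/s.
Stage 2: m₀ = 16,136 kg, m_f = 16,136 − 12,500 = 3,636 kg; Δv = 297×9.8×ln(4.438) = 2910.6×1.4902 ≈ 4337 m/s.
Total Δv = 4909 + 4337 = 9246 m/s.

Δv ≈ 9250 m/s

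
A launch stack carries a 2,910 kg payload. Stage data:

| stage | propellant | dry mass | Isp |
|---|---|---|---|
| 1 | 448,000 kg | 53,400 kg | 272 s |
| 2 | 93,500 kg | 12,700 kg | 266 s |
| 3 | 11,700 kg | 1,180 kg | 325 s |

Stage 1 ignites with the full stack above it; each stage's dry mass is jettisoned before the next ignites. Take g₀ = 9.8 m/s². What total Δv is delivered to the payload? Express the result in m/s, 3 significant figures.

Ignition mass of stage 1 = 448,000+53,400 + 93,500+12,700 + 11,700+1,180 + 2,910 = 623,390 kg.
Stage 1: m₀ = 623,390 kg, m_f = 623,390 − 448,000 = 175,390 kg; Δv = 272×9.8×ln(3.554) = 2665.6×1.2682 ≈ 3380 m/s.
Stage 2: m₀ = 121,990 kg, m_f = 121,990 − 93,500 = 28,490 kg; Δv = 266×9.8×ln(4.282) = 2606.8×1.4544 ≈ 3791 m/s.
Stage 3: m₀ = 15,790 kg, m_f = 15,790 − 11,700 = 4,090 kg; Δv = 325×9.8×ln(3.861) = 3185.0×1.3508 ≈ 4302 m/s.
Total Δv = 3380 + 3791 + 4302 = 11473 m/s.

Δv ≈ 11500 m/s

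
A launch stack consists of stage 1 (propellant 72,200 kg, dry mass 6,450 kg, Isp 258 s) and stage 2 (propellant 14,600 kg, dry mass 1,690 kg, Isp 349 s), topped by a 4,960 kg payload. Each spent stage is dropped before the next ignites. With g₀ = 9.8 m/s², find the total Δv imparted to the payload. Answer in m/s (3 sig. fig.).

Δv ≈ 7220 m/s

Ignition mass of stage 1 = 72,200+6,450 + 14,600+1,690 + 4,960 = 99,900 kg.
Stage 1: m₀ = 99,900 kg, m_f = 99,900 − 72,200 = 27,700 kg; Δv = 258×9.8×ln(3.606) = 2528.4×1.2827 ≈ 3243 m/s.
Stage 2: m₀ = 21,250 kg, m_f = 21,250 − 14,600 = 6,650 kg; Δv = 349×9.8×ln(3.195) = 3420.2×1.1617 ≈ 3973 m/s.
Total Δv = 3243 + 3973 = 7216 m/s.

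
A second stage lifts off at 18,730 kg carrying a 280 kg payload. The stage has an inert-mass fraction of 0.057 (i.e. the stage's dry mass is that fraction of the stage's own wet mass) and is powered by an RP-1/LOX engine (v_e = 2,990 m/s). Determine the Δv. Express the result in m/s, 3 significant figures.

Stage wet mass = m₀ − payload = 18,730 − 280 = 18,450 kg.
Stage dry mass = ε × stage wet mass = 0.057 × 18,450 = 1,051.65 kg.
Burnout mass m_f = stage dry + payload = 1,051.65 + 280 = 1,331.65 kg.
Rocket equation: Δv = v_e · ln(18,730/1,331.65) = 2990.0 × ln(14.07) = 2990.0 × 2.6437 ≈ 7905 m/s.

Δv ≈ 7900 m/s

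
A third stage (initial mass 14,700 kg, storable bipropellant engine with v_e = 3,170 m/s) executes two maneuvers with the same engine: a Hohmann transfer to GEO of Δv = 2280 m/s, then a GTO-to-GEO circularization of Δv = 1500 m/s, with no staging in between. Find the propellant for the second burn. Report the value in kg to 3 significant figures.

propellant for the second burn ≈ 2700 kg

After the first burn: m = 14700 × exp(−2280/3170.0) = 14700 × 0.48712 = 7,160.66 kg.
After the second burn: m = 7,160.66 × exp(−1500/3170.0) = 7,160.66 × 0.62301 = 4,461.16 kg.
Second-burn propellant = 7,160.66 − 4,461.16 = 2,699.5 kg.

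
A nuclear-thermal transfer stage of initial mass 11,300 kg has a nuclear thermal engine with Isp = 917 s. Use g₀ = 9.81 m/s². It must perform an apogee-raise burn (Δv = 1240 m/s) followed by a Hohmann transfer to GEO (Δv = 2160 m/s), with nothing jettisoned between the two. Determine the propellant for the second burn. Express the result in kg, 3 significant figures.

v_e = Isp · g₀ = 917 × 9.81 = 8995.8 m/s.
After the first burn: m = 11300 × exp(−1240/8995.8) = 11300 × 0.87124 = 9,845.01 kg.
After the second burn: m = 9,845.01 × exp(−2160/8995.8) = 9,845.01 × 0.78654 = 7,743.49 kg.
Second-burn propellant = 9,845.01 − 7,743.49 = 2,101.52 kg.

propellant for the second burn ≈ 2100 kg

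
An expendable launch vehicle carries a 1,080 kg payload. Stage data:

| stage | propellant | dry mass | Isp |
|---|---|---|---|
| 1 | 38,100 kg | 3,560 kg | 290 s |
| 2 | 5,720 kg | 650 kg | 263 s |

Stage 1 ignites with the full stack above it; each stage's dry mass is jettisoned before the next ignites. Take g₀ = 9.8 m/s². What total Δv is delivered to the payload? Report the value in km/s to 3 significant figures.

Δv ≈ 8.01 km/s

Ignition mass of stage 1 = 38,100+3,560 + 5,720+650 + 1,080 = 49,110 kg.
Stage 1: m₀ = 49,110 kg, m_f = 49,110 − 38,100 = 11,010 kg; Δv = 290×9.8×ln(4.46) = 2842.0×1.4953 ≈ 4250 m/s.
Stage 2: m₀ = 7,450 kg, m_f = 7,450 − 5,720 = 1,730 kg; Δv = 263×9.8×ln(4.306) = 2577.4×1.4601 ≈ 3763 m/s.
Total Δv = 4250 + 3763 = 8013 m/s.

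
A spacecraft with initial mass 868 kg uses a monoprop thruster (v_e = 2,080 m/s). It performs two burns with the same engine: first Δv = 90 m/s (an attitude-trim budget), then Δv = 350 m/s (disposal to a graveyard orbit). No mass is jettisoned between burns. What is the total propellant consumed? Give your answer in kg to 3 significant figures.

After the first burn: m = 868 × exp(−90/2080.0) = 868 × 0.95765 = 831.24 kg.
After the second burn: m = 831.24 × exp(−350/2080.0) = 831.24 × 0.84513 = 702.506 kg.
Total propellant = m₀ − m_final = 868 − 702.506 = 165.494 kg.

total propellant consumed ≈ 165 kg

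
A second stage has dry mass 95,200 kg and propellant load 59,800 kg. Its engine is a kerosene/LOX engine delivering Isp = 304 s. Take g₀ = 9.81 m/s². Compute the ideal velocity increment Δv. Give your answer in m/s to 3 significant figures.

Δv ≈ 1450 m/s

v_e = Isp · g₀ = 304 × 9.81 = 2982.2 m/s.
m₀ = m_dry + m_prop = 95,200 + 59,800 = 155,000 kg.
Using Δv = v_e ln(m₀/m_f): Δv = v_e · ln(m₀/m_f) = 2982.2 × ln(1.628) = 2982.2 × 0.4874 ≈ 1453.7 m/s.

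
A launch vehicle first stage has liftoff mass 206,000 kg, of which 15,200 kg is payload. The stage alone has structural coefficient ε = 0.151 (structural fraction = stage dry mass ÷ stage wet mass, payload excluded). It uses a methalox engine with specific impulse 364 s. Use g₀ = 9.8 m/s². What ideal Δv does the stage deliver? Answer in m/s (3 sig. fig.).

Δv ≈ 5510 m/s

Stage wet mass = m₀ − payload = 206,000 − 15,200 = 190,800 kg.
Stage dry mass = ε × stage wet mass = 0.151 × 190,800 = 28,810.8 kg.
Burnout mass m_f = stage dry + payload = 28,810.8 + 15,200 = 44,010.8 kg.
v_e = Isp · g₀ = 364 × 9.8 = 3567.2 m/s.
Δv = v_e · ln(206,000/44,010.8) = 3567.2 × ln(4.681) = 3567.2 × 1.5434 ≈ 5506 m/s.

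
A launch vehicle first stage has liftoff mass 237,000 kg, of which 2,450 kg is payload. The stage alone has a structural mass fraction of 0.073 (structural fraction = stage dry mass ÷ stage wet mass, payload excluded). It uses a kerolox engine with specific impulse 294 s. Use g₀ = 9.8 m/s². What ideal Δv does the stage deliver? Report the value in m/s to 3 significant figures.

Stage wet mass = m₀ − payload = 237,000 − 2,450 = 234,550 kg.
Stage dry mass = ε × stage wet mass = 0.073 × 234,550 = 17,122.2 kg.
Burnout mass m_f = stage dry + payload = 17,122.2 + 2,450 = 19,572.2 kg.
v_e = Isp · g₀ = 294 × 9.8 = 2881.2 m/s.
From the ideal rocket equation, Δv = v_e · ln(237,000/19,572.2) = 2881.2 × ln(12.11) = 2881.2 × 2.4939 ≈ 7186 m/s.

Δv ≈ 7190 m/s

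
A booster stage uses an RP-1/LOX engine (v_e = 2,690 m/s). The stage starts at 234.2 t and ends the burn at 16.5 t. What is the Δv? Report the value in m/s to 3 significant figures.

Using Δv = v_e ln(m₀/m_f): Δv = v_e · ln(m₀/m_f) = 2690.0 × ln(14.19) = 2690.0 × 2.6528 ≈ 7136.1 m/s.

Δv ≈ 7140 m/s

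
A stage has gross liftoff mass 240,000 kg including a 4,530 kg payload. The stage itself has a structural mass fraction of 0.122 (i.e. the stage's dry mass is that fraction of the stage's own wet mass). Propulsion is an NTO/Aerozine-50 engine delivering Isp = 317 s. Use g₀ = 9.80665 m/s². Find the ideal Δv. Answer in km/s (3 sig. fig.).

Stage wet mass = m₀ − payload = 240,000 − 4,530 = 235,470 kg.
Stage dry mass = ε × stage wet mass = 0.122 × 235,470 = 28,727.3 kg.
Burnout mass m_f = stage dry + payload = 28,727.3 + 4,530 = 33,257.3 kg.
v_e = Isp · g₀ = 317 × 9.80665 = 3108.7 m/s.
Rocket equation: Δv = v_e · ln(240,000/33,257.3) = 3108.7 × ln(7.216) = 3108.7 × 1.9764 ≈ 6144 m/s.

Δv ≈ 6.14 km/s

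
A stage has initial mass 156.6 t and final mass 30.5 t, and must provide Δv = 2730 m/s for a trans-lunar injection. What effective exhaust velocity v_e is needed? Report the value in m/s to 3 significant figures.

ln(m₀/m_f) = ln(156600/30500) = ln(5.134) = 1.6360.
From the ideal rocket equation, v_e = Δv / ln(m₀/m_f) = 2730 / 1.6360 = 1668.7 m/s.

v_e ≈ 1670 m/s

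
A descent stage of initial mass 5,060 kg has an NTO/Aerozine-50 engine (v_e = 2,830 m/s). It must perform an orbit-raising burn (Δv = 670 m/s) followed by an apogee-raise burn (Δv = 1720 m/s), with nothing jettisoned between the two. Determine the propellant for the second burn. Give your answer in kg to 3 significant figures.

propellant for the second burn ≈ 1820 kg

After the first burn: m = 5060 × exp(−670/2830.0) = 5060 × 0.78919 = 3,993.3 kg.
After the second burn: m = 3,993.3 × exp(−1720/2830.0) = 3,993.3 × 0.54456 = 2,174.59 kg.
Second-burn propellant = 3,993.3 − 2,174.59 = 1,818.71 kg.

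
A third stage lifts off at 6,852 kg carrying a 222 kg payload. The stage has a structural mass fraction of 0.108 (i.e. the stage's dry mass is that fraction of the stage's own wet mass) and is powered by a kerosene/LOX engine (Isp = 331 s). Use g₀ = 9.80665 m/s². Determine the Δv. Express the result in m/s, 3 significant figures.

Δv ≈ 6450 m/s

Stage wet mass = m₀ − payload = 6,852 − 222 = 6,630 kg.
Stage dry mass = ε × stage wet mass = 0.108 × 6,630 = 716.04 kg.
Burnout mass m_f = stage dry + payload = 716.04 + 222 = 938.04 kg.
v_e = Isp · g₀ = 331 × 9.80665 = 3246.0 m/s.
By the Tsiolkovsky rocket equation, Δv = v_e · ln(6,852/938.04) = 3246.0 × ln(7.305) = 3246.0 × 1.9885 ≈ 6455 m/s.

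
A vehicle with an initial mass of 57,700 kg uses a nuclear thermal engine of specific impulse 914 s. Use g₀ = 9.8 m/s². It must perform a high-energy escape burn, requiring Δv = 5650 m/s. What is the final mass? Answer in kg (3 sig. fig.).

v_e = Isp · g₀ = 914 × 9.8 = 8957.2 m/s.
Using Δv = v_e ln(m₀/m_f): m₀/m_f = exp(Δv / v_e) = exp(5650 / 8957.2) = exp(0.6308) = 1.8791.
m_f = m₀ / 1.8791 = 57,700 / 1.8791 = 30,706.2 kg.

final mass ≈ 30700 kg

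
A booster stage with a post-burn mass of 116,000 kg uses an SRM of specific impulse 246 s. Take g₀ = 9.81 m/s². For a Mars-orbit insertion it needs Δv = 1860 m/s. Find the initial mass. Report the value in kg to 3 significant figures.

initial mass ≈ 251000 kg

v_e = Isp · g₀ = 246 × 9.81 = 2413.3 m/s.
Using Δv = v_e ln(m₀/m_f): m₀/m_f = exp(Δv / v_e) = exp(1860 / 2413.3) = exp(0.7707) = 2.1614.
m₀ = m_f × 2.1614 = 116,000 × 2.1614 = 250,722 kg.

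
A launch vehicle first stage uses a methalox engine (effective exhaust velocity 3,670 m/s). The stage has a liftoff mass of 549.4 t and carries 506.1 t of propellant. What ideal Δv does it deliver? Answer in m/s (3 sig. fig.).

Δv ≈ 9320 m/s

m_f = m₀ − m_prop = 549.4 − 506.1 = 43.3 t.
Rocket equation: Δv = v_e · ln(m₀/m_f) = 3670.0 × ln(12.69) = 3670.0 × 2.5407 ≈ 9324.3 m/s.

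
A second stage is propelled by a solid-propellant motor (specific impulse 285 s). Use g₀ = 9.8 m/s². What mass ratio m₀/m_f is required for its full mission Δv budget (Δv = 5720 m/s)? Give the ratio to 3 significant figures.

v_e = Isp · g₀ = 285 × 9.8 = 2793.0 m/s.
By the Tsiolkovsky rocket equation, m₀/m_f = exp(Δv / v_e) = exp(5720 / 2793.0) = exp(2.0480) = 7.7522.

mass ratio ≈ 7.75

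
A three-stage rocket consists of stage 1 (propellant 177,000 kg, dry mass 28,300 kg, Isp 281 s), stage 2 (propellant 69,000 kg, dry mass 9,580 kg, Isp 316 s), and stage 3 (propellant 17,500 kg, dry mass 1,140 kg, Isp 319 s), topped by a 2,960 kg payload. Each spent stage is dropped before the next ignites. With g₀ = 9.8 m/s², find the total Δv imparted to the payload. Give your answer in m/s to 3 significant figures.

Δv ≈ 11200 m/s

Ignition mass of stage 1 = 177,000+28,300 + 69,000+9,580 + 17,500+1,140 + 2,960 = 305,480 kg.
Stage 1: m₀ = 305,480 kg, m_f = 305,480 − 177,000 = 128,480 kg; Δv = 281×9.8×ln(2.378) = 2753.8×0.8661 ≈ 2385 m/s.
Stage 2: m₀ = 100,180 kg, m_f = 100,180 − 69,000 = 31,180 kg; Δv = 316×9.8×ln(3.213) = 3096.8×1.1672 ≈ 3615 m/s.
Stage 3: m₀ = 21,600 kg, m_f = 21,600 − 17,500 = 4,100 kg; Δv = 319×9.8×ln(5.268) = 3126.2×1.6617 ≈ 5195 m/s.
Total Δv = 2385 + 3615 + 5195 = 11195 m/s.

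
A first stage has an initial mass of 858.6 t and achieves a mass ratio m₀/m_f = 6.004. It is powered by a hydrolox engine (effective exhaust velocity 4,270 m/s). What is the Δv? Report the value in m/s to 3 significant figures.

Rocket equation: Δv = v_e · ln(6.004) = 4270.0 × 1.7924 ≈ 7653.7 m/s.

Δv ≈ 7650 m/s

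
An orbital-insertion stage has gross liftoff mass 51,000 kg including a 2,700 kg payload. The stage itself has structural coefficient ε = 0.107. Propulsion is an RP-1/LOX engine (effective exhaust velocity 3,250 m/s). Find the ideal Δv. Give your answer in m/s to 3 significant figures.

Δv ≈ 6070 m/s

Stage wet mass = m₀ − payload = 51,000 − 2,700 = 48,300 kg.
Stage dry mass = ε × stage wet mass = 0.107 × 48,300 = 5,168.1 kg.
Burnout mass m_f = stage dry + payload = 5,168.1 + 2,700 = 7,868.1 kg.
Rocket equation: Δv = v_e · ln(51,000/7,868.1) = 3250.0 × ln(6.482) = 3250.0 × 1.8690 ≈ 6074 m/s.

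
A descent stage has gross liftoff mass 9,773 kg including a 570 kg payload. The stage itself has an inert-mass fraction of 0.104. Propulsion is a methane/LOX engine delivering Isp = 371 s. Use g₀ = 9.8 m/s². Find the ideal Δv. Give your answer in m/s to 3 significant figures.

Δv ≈ 6750 m/s

Stage wet mass = m₀ − payload = 9,773 − 570 = 9,203 kg.
Stage dry mass = ε × stage wet mass = 0.104 × 9,203 = 957.112 kg.
Burnout mass m_f = stage dry + payload = 957.112 + 570 = 1,527.112 kg.
v_e = Isp · g₀ = 371 × 9.8 = 3635.8 m/s.
Δv = v_e · ln(9,773/1,527.112) = 3635.8 × ln(6.4) = 3635.8 × 1.8562 ≈ 6749 m/s.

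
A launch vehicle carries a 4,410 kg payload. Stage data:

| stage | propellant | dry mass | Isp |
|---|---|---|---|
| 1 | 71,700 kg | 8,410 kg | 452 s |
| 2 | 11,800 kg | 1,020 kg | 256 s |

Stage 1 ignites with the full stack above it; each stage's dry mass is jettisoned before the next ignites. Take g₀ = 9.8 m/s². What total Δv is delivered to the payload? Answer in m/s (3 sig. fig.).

Ignition mass of stage 1 = 71,700+8,410 + 11,800+1,020 + 4,410 = 97,340 kg.
Stage 1: m₀ = 97,340 kg, m_f = 97,340 − 71,700 = 25,640 kg; Δv = 452×9.8×ln(3.796) = 4429.6×1.3341 ≈ 5909 m/s.
Stage 2: m₀ = 17,230 kg, m_f = 17,230 − 11,800 = 5,430 kg; Δv = 256×9.8×ln(3.173) = 2508.8×1.1547 ≈ 2897 m/s.
Total Δv = 5909 + 2897 = 8806 m/s.

Δv ≈ 8810 m/s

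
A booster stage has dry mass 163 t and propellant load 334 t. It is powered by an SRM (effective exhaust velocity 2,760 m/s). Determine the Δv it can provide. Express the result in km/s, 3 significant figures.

m₀ = m_dry + m_prop = 163 + 334 = 497 t.
Δv = v_e · ln(m₀/m_f) = 2760.0 × ln(3.049) = 2760.0 × 1.1148 ≈ 3077.0 m/s.

Δv ≈ 3.08 km/s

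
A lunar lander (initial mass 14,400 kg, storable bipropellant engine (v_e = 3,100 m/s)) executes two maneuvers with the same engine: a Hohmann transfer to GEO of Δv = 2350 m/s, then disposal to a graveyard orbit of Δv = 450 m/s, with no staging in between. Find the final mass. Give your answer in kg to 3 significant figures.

After the first burn: m = 14400 × exp(−2350/3100.0) = 14400 × 0.46857 = 6,747.41 kg.
After the second burn: m = 6,747.41 × exp(−450/3100.0) = 6,747.41 × 0.86488 = 5,835.7 kg.

final mass ≈ 5840 kg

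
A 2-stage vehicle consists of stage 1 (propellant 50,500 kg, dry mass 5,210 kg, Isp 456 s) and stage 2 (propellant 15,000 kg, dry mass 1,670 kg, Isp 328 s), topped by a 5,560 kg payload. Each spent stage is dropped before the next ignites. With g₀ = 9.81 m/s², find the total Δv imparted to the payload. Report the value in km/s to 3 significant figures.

Δv ≈ 8.28 km/s

Ignition mass of stage 1 = 50,500+5,210 + 15,000+1,670 + 5,560 = 77,940 kg.
Stage 1: m₀ = 77,940 kg, m_f = 77,940 − 50,500 = 27,440 kg; Δv = 456×9.81×ln(2.84) = 4473.4×1.0439 ≈ 4670 m/s.
Stage 2: m₀ = 22,230 kg, m_f = 22,230 − 15,000 = 7,230 kg; Δv = 328×9.81×ln(3.075) = 3217.7×1.1232 ≈ 3614 m/s.
Total Δv = 4670 + 3614 = 8284 m/s.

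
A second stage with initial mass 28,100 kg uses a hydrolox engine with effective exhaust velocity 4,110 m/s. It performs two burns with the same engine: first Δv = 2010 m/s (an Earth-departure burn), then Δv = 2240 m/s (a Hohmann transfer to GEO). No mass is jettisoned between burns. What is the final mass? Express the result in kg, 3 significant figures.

final mass ≈ 9990 kg

After the first burn: m = 28100 × exp(−2010/4110.0) = 28100 × 0.61321 = 17,231.2 kg.
After the second burn: m = 17,231.2 × exp(−2240/4110.0) = 17,231.2 × 0.57983 = 9,991.17 kg.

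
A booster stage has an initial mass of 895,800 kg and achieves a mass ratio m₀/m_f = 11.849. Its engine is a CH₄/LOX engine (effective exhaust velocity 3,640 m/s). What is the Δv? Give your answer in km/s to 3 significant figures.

Δv ≈ 9.00 km/s

Δv = v_e · ln(11.849) = 3640.0 × 2.4722 ≈ 8999.0 m/s.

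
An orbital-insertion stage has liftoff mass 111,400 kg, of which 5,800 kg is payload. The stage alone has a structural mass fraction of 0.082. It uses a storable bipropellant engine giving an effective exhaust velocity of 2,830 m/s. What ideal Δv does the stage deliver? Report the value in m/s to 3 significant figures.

Stage wet mass = m₀ − payload = 111,400 − 5,800 = 105,600 kg.
Stage dry mass = ε × stage wet mass = 0.082 × 105,600 = 8,659.2 kg.
Burnout mass m_f = stage dry + payload = 8,659.2 + 5,800 = 14,459.2 kg.
Using Δv = v_e ln(m₀/m_f): Δv = v_e · ln(111,400/14,459.2) = 2830.0 × ln(7.704) = 2830.0 × 2.0418 ≈ 5778 m/s.

Δv ≈ 5780 m/s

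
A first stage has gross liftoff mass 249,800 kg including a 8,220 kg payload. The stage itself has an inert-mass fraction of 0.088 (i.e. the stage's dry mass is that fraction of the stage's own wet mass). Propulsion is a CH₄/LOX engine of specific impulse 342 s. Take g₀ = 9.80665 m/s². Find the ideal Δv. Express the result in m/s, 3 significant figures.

Δv ≈ 7170 m/s

Stage wet mass = m₀ − payload = 249,800 − 8,220 = 241,580 kg.
Stage dry mass = ε × stage wet mass = 0.088 × 241,580 = 21,259 kg.
Burnout mass m_f = stage dry + payload = 21,259 + 8,220 = 29,479 kg.
v_e = Isp · g₀ = 342 × 9.80665 = 3353.9 m/s.
By the Tsiolkovsky rocket equation, Δv = v_e · ln(249,800/29,479) = 3353.9 × ln(8.474) = 3353.9 × 2.1370 ≈ 7167 m/s.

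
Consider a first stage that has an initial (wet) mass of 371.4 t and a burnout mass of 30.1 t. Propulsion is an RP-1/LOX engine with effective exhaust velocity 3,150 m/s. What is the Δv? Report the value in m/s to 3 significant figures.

Δv ≈ 7920 m/s

Rocket equation: Δv = v_e · ln(m₀/m_f) = 3150.0 × ln(12.34) = 3150.0 × 2.5128 ≈ 7915.2 m/s.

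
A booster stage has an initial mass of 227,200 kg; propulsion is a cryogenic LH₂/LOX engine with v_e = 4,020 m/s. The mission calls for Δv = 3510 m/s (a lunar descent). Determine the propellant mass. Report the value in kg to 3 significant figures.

propellant mass ≈ 132000 kg

By the Tsiolkovsky rocket equation, m₀/m_f = exp(Δv / v_e) = exp(3510 / 4020.0) = exp(0.8731) = 2.3944.
m_f = 227,200 / 2.3944 = 94,888.1 kg, so propellant = m₀ − m_f = 227,200 − 94,888.1 = 132,311.9 kg.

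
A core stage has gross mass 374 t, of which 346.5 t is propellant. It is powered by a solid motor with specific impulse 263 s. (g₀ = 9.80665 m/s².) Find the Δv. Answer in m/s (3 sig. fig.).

v_e = Isp · g₀ = 263 × 9.80665 = 2579.1 m/s.
m_f = m₀ − m_prop = 374 − 346.5 = 27.5 t.
Δv = v_e · ln(m₀/m_f) = 2579.1 × ln(13.6) = 2579.1 × 2.6101 ≈ 6731.8 m/s.

Δv ≈ 6730 m/s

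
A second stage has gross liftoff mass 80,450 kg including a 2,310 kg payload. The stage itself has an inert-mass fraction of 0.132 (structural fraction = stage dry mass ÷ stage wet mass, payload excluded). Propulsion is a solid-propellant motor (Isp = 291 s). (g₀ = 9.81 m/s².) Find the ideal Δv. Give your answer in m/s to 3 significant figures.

Δv ≈ 5290 m/s

Stage wet mass = m₀ − payload = 80,450 − 2,310 = 78,140 kg.
Stage dry mass = ε × stage wet mass = 0.132 × 78,140 = 10,314.5 kg.
Burnout mass m_f = stage dry + payload = 10,314.5 + 2,310 = 12,624.5 kg.
v_e = Isp · g₀ = 291 × 9.81 = 2854.7 m/s.
Δv = v_e · ln(80,450/12,624.5) = 2854.7 × ln(6.373) = 2854.7 × 1.8520 ≈ 5287 m/s.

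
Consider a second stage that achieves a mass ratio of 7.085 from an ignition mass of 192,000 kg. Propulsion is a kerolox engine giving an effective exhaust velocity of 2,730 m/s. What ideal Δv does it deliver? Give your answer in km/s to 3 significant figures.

Δv ≈ 5.35 km/s

Δv = v_e · ln(7.085) = 2730.0 × 1.9580 ≈ 5345.3 m/s.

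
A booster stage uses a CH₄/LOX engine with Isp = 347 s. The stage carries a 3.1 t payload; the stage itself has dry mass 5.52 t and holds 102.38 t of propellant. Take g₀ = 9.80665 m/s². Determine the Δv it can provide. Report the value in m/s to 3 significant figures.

v_e = Isp · g₀ = 347 × 9.80665 = 3402.9 m/s.
m₀ = payload + dry + propellant = 3.1 + 5.52 + 102.38 = 111 t.
m_f = payload + dry = 3.1 + 5.52 = 8.62 t.
Using Δv = v_e ln(m₀/m_f): Δv = v_e · ln(m₀/m_f) = 3402.9 × ln(12.88) = 3402.9 × 2.5554 ≈ 8695.9 m/s.

Δv ≈ 8700 m/s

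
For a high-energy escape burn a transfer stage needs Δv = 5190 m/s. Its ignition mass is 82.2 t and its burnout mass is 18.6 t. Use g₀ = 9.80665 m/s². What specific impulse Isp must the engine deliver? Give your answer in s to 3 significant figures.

ln(m₀/m_f) = ln(82200/18600) = ln(4.419) = 1.4860.
From the ideal rocket equation, v_e = Δv / ln(m₀/m_f) = 5190 / 1.4860 = 3492.6 m/s.
Isp = v_e / g₀ = 3492.6 / 9.80665 = 356.1 s.

Isp ≈ 356 s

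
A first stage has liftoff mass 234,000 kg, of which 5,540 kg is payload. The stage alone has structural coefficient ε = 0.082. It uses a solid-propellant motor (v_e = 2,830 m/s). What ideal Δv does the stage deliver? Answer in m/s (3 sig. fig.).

Δv ≈ 6410 m/s

Stage wet mass = m₀ − payload = 234,000 − 5,540 = 228,460 kg.
Stage dry mass = ε × stage wet mass = 0.082 × 228,460 = 18,733.7 kg.
Burnout mass m_f = stage dry + payload = 18,733.7 + 5,540 = 24,273.7 kg.
By the Tsiolkovsky rocket equation, Δv = v_e · ln(234,000/24,273.7) = 2830.0 × ln(9.64) = 2830.0 × 2.2659 ≈ 6413 m/s.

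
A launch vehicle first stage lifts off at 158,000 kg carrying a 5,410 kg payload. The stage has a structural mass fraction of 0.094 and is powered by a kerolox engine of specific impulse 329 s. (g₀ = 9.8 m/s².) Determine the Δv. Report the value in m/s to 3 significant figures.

Stage wet mass = m₀ − payload = 158,000 − 5,410 = 152,590 kg.
Stage dry mass = ε × stage wet mass = 0.094 × 152,590 = 14,343.5 kg.
Burnout mass m_f = stage dry + payload = 14,343.5 + 5,410 = 19,753.5 kg.
v_e = Isp · g₀ = 329 × 9.8 = 3224.2 m/s.
Using Δv = v_e ln(m₀/m_f): Δv = v_e · ln(158,000/19,753.5) = 3224.2 × ln(7.999) = 3224.2 × 2.0793 ≈ 6704 m/s.

Δv ≈ 6700 m/s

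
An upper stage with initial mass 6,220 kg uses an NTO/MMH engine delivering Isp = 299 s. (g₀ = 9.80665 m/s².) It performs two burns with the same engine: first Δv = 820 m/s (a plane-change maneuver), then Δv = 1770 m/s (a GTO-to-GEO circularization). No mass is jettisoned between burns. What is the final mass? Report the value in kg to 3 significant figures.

v_e = Isp · g₀ = 299 × 9.80665 = 2932.2 m/s.
After the first burn: m = 6220 × exp(−820/2932.2) = 6220 × 0.75604 = 4,702.57 kg.
After the second burn: m = 4,702.57 × exp(−1770/2932.2) = 4,702.57 × 0.54682 = 2,571.46 kg.

final mass ≈ 2570 kg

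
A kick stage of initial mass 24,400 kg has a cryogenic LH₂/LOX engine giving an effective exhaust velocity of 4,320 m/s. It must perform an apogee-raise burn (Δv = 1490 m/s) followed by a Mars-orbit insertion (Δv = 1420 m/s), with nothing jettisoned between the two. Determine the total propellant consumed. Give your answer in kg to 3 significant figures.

After the first burn: m = 24400 × exp(−1490/4320.0) = 24400 × 0.70829 = 17,282.3 kg.
After the second burn: m = 17,282.3 × exp(−1420/4320.0) = 17,282.3 × 0.71986 = 12,440.8 kg.
Total propellant = m₀ − m_final = 24400 − 12,440.8 = 11,959.2 kg.

total propellant consumed ≈ 12000 kg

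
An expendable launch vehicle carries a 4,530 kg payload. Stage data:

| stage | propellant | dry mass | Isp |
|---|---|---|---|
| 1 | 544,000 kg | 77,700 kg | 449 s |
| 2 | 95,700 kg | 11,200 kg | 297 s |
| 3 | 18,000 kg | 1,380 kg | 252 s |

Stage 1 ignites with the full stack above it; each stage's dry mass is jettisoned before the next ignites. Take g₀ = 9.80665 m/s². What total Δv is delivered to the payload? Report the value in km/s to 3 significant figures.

Δv ≈ 12.9 km/s

Ignition mass of stage 1 = 544,000+77,700 + 95,700+11,200 + 18,000+1,380 + 4,530 = 752,510 kg.
Stage 1: m₀ = 752,510 kg, m_f = 752,510 − 544,000 = 208,510 kg; Δv = 449×9.80665×ln(3.609) = 4403.2×1.2834 ≈ 5651 m/s.
Stage 2: m₀ = 130,810 kg, m_f = 130,810 − 95,700 = 35,110 kg; Δv = 297×9.80665×ln(3.726) = 2912.6×1.3153 ≈ 3831 m/s.
Stage 3: m₀ = 23,910 kg, m_f = 23,910 − 18,000 = 5,910 kg; Δv = 252×9.80665×ln(4.046) = 2471.3×1.3977 ≈ 3454 m/s.
Total Δv = 5651 + 3831 + 3454 = 12936 m/s.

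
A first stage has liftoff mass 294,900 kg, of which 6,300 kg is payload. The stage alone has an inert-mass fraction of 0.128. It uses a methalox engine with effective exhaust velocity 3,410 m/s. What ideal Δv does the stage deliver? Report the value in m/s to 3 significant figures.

Δv ≈ 6550 m/s

Stage wet mass = m₀ − payload = 294,900 − 6,300 = 288,600 kg.
Stage dry mass = ε × stage wet mass = 0.128 × 288,600 = 36,940.8 kg.
Burnout mass m_f = stage dry + payload = 36,940.8 + 6,300 = 43,240.8 kg.
Δv = v_e · ln(294,900/43,240.8) = 3410.0 × ln(6.82) = 3410.0 × 1.9199 ≈ 6547 m/s.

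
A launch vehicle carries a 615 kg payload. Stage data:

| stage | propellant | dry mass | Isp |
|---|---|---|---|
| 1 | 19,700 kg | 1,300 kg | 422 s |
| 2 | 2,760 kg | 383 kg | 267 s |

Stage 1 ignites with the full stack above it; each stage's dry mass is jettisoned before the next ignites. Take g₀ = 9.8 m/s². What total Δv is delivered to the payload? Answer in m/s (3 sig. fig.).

Ignition mass of stage 1 = 19,700+1,300 + 2,760+383 + 615 = 24,758 kg.
Stage 1: m₀ = 24,758 kg, m_f = 24,758 − 19,700 = 5,058 kg; Δv = 422×9.8×ln(4.895) = 4135.6×1.5882 ≈ 6568 m/s.
Stage 2: m₀ = 3,758 kg, m_f = 3,758 − 2,760 = 998 kg; Δv = 267×9.8×ln(3.766) = 2616.6×1.3259 ≈ 3469 m/s.
Total Δv = 6568 + 3469 = 10037 m/s.

Δv ≈ 10000 m/s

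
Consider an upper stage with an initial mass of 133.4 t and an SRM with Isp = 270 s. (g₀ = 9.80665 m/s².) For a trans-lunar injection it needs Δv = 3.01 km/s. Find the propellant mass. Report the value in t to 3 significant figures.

propellant mass ≈ 90.6 t

v_e = Isp · g₀ = 270 × 9.80665 = 2647.8 m/s.
Rocket equation: m₀/m_f = exp(Δv / v_e) = exp(3010 / 2647.8) = exp(1.1368) = 3.1168.
m_f = 133.4 / 3.1168 = 42.8003 t, so propellant = m₀ − m_f = 133.4 − 42.8003 = 90.5997 t.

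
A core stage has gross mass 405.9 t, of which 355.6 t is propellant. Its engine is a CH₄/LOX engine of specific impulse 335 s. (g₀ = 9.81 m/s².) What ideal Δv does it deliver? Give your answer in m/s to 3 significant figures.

v_e = Isp · g₀ = 335 × 9.81 = 3286.4 m/s.
m_f = m₀ − m_prop = 405.9 − 355.6 = 50.3 t.
From the ideal rocket equation, Δv = v_e · ln(m₀/m_f) = 3286.4 × ln(8.07) = 3286.4 × 2.0881 ≈ 6862.2 m/s.

Δv ≈ 6860 m/s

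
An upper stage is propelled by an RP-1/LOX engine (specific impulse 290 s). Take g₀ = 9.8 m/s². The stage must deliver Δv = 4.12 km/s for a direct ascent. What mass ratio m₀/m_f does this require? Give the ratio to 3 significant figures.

mass ratio ≈ 4.26

v_e = Isp · g₀ = 290 × 9.8 = 2842.0 m/s.
Rocket equation: m₀/m_f = exp(Δv / v_e) = exp(4120 / 2842.0) = exp(1.4497) = 4.2618.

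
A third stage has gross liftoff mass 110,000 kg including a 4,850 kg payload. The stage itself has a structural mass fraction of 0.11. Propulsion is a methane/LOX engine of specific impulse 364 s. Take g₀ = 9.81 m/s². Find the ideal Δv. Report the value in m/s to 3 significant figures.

Stage wet mass = m₀ − payload = 110,000 − 4,850 = 105,150 kg.
Stage dry mass = ε × stage wet mass = 0.11 × 105,150 = 11,566.5 kg.
Burnout mass m_f = stage dry + payload = 11,566.5 + 4,850 = 16,416.5 kg.
v_e = Isp · g₀ = 364 × 9.81 = 3570.8 m/s.
Rocket equation: Δv = v_e · ln(110,000/16,416.5) = 3570.8 × ln(6.701) = 3570.8 × 1.9022 ≈ 6792 m/s.

Δv ≈ 6790 m/s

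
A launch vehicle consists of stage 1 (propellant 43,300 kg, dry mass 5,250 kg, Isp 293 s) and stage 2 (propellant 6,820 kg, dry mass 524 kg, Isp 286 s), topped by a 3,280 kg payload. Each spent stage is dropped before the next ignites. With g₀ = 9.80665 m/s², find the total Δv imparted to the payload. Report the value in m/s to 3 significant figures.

Ignition mass of stage 1 = 43,300+5,250 + 6,820+524 + 3,280 = 59,174 kg.
Stage 1: m₀ = 59,174 kg, m_f = 59,174 − 43,300 = 15,874 kg; Δv = 293×9.80665×ln(3.728) = 2873.3×1.3158 ≈ 3781 m/s.
Stage 2: m₀ = 10,624 kg, m_f = 10,624 − 6,820 = 3,804 kg; Δv = 286×9.80665×ln(2.793) = 2804.7×1.0271 ≈ 2881 m/s.
Total Δv = 3781 + 2881 = 6662 m/s.

Δv ≈ 6660 m/s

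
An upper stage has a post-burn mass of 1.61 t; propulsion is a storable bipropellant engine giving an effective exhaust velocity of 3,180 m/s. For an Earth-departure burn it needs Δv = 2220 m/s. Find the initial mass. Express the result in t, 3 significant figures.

Rocket equation: m₀/m_f = exp(Δv / v_e) = exp(2220 / 3180.0) = exp(0.6981) = 2.0100.
m₀ = m_f × 2.0100 = 1.61 × 2.0100 = 3.2361 t.

initial mass ≈ 3.24 t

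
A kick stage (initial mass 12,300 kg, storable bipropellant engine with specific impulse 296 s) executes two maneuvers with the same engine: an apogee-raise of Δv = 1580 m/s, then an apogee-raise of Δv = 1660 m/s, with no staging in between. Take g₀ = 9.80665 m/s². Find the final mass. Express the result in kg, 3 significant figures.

v_e = Isp · g₀ = 296 × 9.80665 = 2902.8 m/s.
After the first burn: m = 12300 × exp(−1580/2902.8) = 12300 × 0.58024 = 7,136.95 kg.
After the second burn: m = 7,136.95 × exp(−1660/2902.8) = 7,136.95 × 0.56447 = 4,028.59 kg.

final mass ≈ 4030 kg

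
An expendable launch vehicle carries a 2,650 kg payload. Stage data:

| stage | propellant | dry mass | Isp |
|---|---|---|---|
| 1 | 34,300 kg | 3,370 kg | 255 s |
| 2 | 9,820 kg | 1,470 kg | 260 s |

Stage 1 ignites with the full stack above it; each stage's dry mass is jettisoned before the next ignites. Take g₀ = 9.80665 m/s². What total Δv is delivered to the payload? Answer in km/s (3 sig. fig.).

Δv ≈ 5.84 km/s

Ignition mass of stage 1 = 34,300+3,370 + 9,820+1,470 + 2,650 = 51,610 kg.
Stage 1: m₀ = 51,610 kg, m_f = 51,610 − 34,300 = 17,310 kg; Δv = 255×9.80665×ln(2.982) = 2500.7×1.0924 ≈ 2732 m/s.
Stage 2: m₀ = 13,940 kg, m_f = 13,940 − 9,820 = 4,120 kg; Δv = 260×9.80665×ln(3.383) = 2549.7×1.2189 ≈ 3108 m/s.
Total Δv = 2732 + 3108 = 5840 m/s.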